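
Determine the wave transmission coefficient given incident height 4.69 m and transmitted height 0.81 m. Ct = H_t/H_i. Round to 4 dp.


Ct = H_t / H_i
Ct = 0.81 / 4.69
Ct = 0.1727

0.1727


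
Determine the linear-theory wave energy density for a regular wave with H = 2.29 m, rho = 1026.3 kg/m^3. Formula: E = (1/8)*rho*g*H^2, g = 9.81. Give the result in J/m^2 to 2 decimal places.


E = (1/8) * rho * g * H^2
E = (1/8) * 1026.3 * 9.81 * 2.29^2
E = 0.125 * 1026.3 * 9.81 * 5.2441
E = 6599.70 J/m^2

6599.70


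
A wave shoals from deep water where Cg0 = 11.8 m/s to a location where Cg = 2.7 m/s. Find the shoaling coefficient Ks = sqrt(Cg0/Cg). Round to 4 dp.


Ks = sqrt(Cg0 / Cg)
Ks = sqrt(11.8 / 2.7)
Ks = sqrt(4.3704)
Ks = 2.0905

2.0905


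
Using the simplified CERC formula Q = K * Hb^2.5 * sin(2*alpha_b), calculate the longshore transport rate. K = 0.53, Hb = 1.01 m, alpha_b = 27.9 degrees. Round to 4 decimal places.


Q = K * Hb^2.5 * sin(2 * alpha_b)
Hb^2.5 = 1.01^2.5 = 1.025188
sin(2 * 27.9) = sin(55.8) = 0.827081
Q = 0.53 * 1.025188 * 0.827081
Q = 0.4494 m^3/s

0.4494


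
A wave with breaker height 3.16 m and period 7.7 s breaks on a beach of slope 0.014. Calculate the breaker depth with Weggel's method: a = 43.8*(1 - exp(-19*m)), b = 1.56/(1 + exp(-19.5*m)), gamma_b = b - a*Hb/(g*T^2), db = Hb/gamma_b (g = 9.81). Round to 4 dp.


a = 43.8 * (1 - exp(-19 * m))
exp(-19 * 0.014) = exp(-0.2660) = 0.766439
a = 43.8 * (1 - 0.766439) = 10.229966
b = 1.56 / (1 + exp(-19.5 * m))
exp(-19.5 * 0.014) = exp(-0.2730) = 0.761093
b = 1.56 / (1 + 0.761093) = 0.885814
Hb / (g * T^2) = 3.16 / (9.81 * 7.7^2) = 3.16 / 581.6349 = 0.00543296
gamma_b = b - a * Hb/(g*T^2) = 0.885814 - 10.229966 * 0.00543296 = 0.830235
db = Hb / gamma_b = 3.16 / 0.830235
db = 3.8062 m

3.8062


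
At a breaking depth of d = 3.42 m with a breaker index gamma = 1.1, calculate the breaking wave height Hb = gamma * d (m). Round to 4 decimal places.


Hb = gamma * d
Hb = 1.1 * 3.42
Hb = 3.7620 m

3.7620


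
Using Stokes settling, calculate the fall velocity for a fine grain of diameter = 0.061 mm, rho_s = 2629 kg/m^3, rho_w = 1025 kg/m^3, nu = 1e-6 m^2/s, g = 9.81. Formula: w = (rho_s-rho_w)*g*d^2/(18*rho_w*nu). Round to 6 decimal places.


w = (rho_s - rho_w) * g * d^2 / (18 * rho_w * nu)
d = 0.061 mm = 0.000061 m
rho_s - rho_w = 2629 - 1025 = 1604
Numerator = 1604 * 9.81 * (0.000061)^2 = 0.000058550828
Denominator = 18 * 1025 * 1e-6 = 0.018450
w = 0.003173 m/s

0.003173


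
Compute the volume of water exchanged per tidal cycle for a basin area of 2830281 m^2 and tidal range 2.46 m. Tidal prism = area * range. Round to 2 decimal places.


Tidal prism = Area * Tidal range
P = 2830281 * 2.46
P = 6962491.26 m^3

6962491.26


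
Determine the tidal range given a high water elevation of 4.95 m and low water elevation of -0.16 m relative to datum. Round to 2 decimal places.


Tidal range = High water - Low water
Tidal range = 4.95 - (-0.16)
Tidal range = 5.11 m

5.11


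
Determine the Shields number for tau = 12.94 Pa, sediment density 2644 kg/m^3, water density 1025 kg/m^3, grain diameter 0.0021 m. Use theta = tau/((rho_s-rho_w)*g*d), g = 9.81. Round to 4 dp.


theta = tau / ((rho_s - rho_w) * g * d)
rho_s - rho_w = 2644 - 1025 = 1619
Denominator = 1619 * 9.81 * 0.0021 = 33.353019
theta = 12.94 / 33.353019
theta = 0.3880

0.3880


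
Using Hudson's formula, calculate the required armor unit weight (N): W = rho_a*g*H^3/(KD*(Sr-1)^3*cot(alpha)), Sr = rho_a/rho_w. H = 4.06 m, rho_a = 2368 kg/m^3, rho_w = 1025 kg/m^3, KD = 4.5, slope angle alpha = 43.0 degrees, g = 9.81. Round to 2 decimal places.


Sr = rho_a / rho_w = 2368 / 1025 = 2.310244
(Sr - 1) = 1.310244
(Sr - 1)^3 = 2.249347
cot(43.0) = 1 / tan(43.0) = 1 / 0.932515 = 1.072369
Numerator = 2368 * 9.81 * 4.06^3 = 1554636.3076
Denominator = 4.5 * 2.249347 * 1.072369 = 10.854582
W = 1554636.3076 / 10.854582
W = 143223.97 N

143223.97


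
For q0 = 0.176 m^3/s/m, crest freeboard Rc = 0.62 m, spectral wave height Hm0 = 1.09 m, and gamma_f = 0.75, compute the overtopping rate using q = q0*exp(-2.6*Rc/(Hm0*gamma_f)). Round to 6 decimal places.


q = q0 * exp(-2.6 * Rc / (Hm0 * gamma_f))
Exponent = -2.6 * 0.62 / (1.09 * 0.75)
= -2.6 * 0.62 / 0.8175
= -1.971865
exp(-1.971865) = 0.139197
q = 0.176 * 0.139197
q = 0.024499 m^3/s/m

0.024499


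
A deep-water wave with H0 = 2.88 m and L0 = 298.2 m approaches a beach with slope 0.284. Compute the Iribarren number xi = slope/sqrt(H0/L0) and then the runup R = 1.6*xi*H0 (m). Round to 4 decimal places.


xi = slope / sqrt(H0/L0)
H0/L0 = 2.88/298.2 = 0.009658
sqrt(0.009658) = 0.098275
xi = 0.284 / 0.098275 = 2.889854
R = 1.6 * xi * H0 = 1.6 * 2.889854 * 2.88
R = 13.3164 m

13.3164


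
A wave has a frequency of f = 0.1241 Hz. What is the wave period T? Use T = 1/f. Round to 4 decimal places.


T = 1 / f
T = 1 / 0.1241
T = 8.0580 s

8.0580


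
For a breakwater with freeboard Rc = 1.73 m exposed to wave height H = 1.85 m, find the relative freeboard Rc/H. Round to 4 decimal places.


Relative freeboard = Rc / H
= 1.73 / 1.85
= 0.9351

0.9351


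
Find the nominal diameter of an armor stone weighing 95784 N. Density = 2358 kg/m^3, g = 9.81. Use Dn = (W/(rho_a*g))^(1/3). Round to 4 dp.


V = W / (rho_a * g)
V = 95784 / (2358 * 9.81)
V = 95784 / 23131.98
V = 4.140761 m^3
Dn = V^(1/3) = 4.140761^(1/3)
Dn = 1.6058 m

1.6058


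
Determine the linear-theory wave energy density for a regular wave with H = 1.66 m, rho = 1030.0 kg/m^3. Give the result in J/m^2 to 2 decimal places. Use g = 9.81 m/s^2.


E = (1/8) * rho * g * H^2
E = (1/8) * 1030.0 * 9.81 * 1.66^2
E = 0.125 * 1030.0 * 9.81 * 2.7556
E = 3480.43 J/m^2

3480.43


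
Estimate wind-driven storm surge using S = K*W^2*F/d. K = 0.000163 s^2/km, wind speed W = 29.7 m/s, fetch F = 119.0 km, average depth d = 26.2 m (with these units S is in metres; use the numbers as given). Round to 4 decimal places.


S = K * W^2 * F / d
W^2 = 29.7^2 = 882.09
S = 0.000163 * 882.09 * 119.0 / 26.2
Numerator = 0.000163 * 882.09 * 119.0 = 17.109900
S = 17.109900 / 26.2 = 0.6530 m

0.6530


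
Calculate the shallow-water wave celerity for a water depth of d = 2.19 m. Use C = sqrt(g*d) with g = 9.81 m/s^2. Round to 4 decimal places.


Using the shallow-water approximation:
C = sqrt(g * d) = sqrt(9.81 * 2.19)
C = sqrt(21.4839)
C = 4.6351 m/s

4.6351


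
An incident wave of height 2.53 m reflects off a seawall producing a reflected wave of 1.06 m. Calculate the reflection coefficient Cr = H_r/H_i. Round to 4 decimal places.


Cr = H_r / H_i
Cr = 1.06 / 2.53
Cr = 0.4190

0.4190


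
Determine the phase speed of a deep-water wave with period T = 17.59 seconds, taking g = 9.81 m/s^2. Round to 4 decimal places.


We use the deep-water celerity formula:
C = g * T / (2 * pi)
C = 9.81 * 17.59 / (2 * 3.14159...)
C = 172.557900 / 6.283185
C = 27.4634 m/s

27.4634


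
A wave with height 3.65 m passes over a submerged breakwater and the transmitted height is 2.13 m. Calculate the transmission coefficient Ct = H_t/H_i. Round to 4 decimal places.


Ct = H_t / H_i
Ct = 2.13 / 3.65
Ct = 0.5836

0.5836


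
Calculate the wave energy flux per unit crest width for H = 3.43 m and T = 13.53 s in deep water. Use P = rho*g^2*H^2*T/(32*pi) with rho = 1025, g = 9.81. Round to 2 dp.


P = rho * g^2 * H^2 * T / (32 * pi)
P = 1025 * 9.81^2 * 3.43^2 * 13.53 / (32 * pi)
P = 1025 * 96.2361 * 11.7649 * 13.53 / 100.53096
P = 156188.14 W/m

156188.14


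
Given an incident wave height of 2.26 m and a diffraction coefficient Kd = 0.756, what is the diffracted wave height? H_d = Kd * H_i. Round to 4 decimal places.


H_d = Kd * H_i
H_d = 0.756 * 2.26
H_d = 1.7086 m

1.7086


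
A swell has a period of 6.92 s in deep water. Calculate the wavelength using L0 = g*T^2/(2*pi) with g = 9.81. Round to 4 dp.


L0 = g * T^2 / (2 * pi)
L0 = 9.81 * 6.92^2 / (2 * pi)
L0 = 9.81 * 47.8864 / 6.28319
L0 = 469.7656 / 6.28319
L0 = 74.7655 m

74.7655


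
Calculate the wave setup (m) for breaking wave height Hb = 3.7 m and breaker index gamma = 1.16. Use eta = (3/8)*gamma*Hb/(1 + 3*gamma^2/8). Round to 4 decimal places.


eta = (3/8) * gamma * Hb / (1 + 3*gamma^2/8)
Numerator = (3/8) * 1.16 * 3.7 = 1.609500
Denominator = 1 + 3*1.16^2/8 = 1 + 0.504600 = 1.504600
eta = 1.609500 / 1.504600
eta = 1.0697 m

1.0697


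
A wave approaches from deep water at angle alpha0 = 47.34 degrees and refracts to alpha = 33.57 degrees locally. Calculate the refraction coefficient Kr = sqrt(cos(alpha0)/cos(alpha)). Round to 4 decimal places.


Kr = sqrt(cos(alpha0) / cos(alpha))
cos(47.34) = 0.677646
cos(33.57) = 0.833211
Kr = sqrt(0.677646 / 0.833211)
Kr = sqrt(0.813295)
Kr = 0.9018

0.9018


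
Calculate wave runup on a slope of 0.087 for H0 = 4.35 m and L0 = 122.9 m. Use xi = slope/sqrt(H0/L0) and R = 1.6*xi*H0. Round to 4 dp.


xi = slope / sqrt(H0/L0)
H0/L0 = 4.35/122.9 = 0.035395
sqrt(0.035395) = 0.188135
xi = 0.087 / 0.188135 = 0.462435
R = 1.6 * xi * H0 = 1.6 * 0.462435 * 4.35
R = 3.2185 m

3.2185


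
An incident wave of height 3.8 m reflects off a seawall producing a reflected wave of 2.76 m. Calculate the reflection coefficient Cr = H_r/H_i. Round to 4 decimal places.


Cr = H_r / H_i
Cr = 2.76 / 3.8
Cr = 0.7263

0.7263


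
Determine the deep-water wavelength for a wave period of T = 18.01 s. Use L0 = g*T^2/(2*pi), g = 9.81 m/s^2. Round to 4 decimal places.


L0 = g * T^2 / (2 * pi)
L0 = 9.81 * 18.01^2 / (2 * pi)
L0 = 9.81 * 324.3601 / 6.28319
L0 = 3181.9726 / 6.28319
L0 = 506.4267 m

506.4267


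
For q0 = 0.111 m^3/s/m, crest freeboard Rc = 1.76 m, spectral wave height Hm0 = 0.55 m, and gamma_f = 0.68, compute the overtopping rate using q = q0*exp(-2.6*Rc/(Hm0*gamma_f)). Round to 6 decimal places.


q = q0 * exp(-2.6 * Rc / (Hm0 * gamma_f))
Exponent = -2.6 * 1.76 / (0.55 * 0.68)
= -2.6 * 1.76 / 0.3740
= -12.235294
exp(-12.235294) = 0.000005
q = 0.111 * 0.000005
q = 0.000001 m^3/s/m

0.000001


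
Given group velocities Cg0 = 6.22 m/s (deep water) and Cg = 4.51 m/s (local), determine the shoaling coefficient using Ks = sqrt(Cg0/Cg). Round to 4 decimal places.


Ks = sqrt(Cg0 / Cg)
Ks = sqrt(6.22 / 4.51)
Ks = sqrt(1.3792)
Ks = 1.1744

1.1744


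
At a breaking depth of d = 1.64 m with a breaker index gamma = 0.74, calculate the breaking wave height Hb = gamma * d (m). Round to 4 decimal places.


Hb = gamma * d
Hb = 0.74 * 1.64
Hb = 1.2136 m

1.2136


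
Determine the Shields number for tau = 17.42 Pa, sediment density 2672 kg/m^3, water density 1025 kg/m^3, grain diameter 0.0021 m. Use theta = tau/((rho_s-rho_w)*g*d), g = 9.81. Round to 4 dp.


theta = tau / ((rho_s - rho_w) * g * d)
rho_s - rho_w = 2672 - 1025 = 1647
Denominator = 1647 * 9.81 * 0.0021 = 33.929847
theta = 17.42 / 33.929847
theta = 0.5134

0.5134


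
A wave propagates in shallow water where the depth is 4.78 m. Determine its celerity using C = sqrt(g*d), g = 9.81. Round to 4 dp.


Using the shallow-water approximation:
C = sqrt(g * d) = sqrt(9.81 * 4.78)
C = sqrt(46.8918)
C = 6.8478 m/s

6.8478


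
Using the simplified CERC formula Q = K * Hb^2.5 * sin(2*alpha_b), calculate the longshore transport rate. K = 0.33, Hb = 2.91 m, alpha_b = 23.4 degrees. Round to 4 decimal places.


Q = K * Hb^2.5 * sin(2 * alpha_b)
Hb^2.5 = 2.91^2.5 = 14.445496
sin(2 * 23.4) = sin(46.8) = 0.728969
Q = 0.33 * 14.445496 * 0.728969
Q = 3.4750 m^3/s

3.4750


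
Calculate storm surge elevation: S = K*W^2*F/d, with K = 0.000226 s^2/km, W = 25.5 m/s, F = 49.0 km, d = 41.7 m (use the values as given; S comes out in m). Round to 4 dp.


S = K * W^2 * F / d
W^2 = 25.5^2 = 650.25
S = 0.000226 * 650.25 * 49.0 / 41.7
Numerator = 0.000226 * 650.25 * 49.0 = 7.200868
S = 7.200868 / 41.7 = 0.1727 m

0.1727


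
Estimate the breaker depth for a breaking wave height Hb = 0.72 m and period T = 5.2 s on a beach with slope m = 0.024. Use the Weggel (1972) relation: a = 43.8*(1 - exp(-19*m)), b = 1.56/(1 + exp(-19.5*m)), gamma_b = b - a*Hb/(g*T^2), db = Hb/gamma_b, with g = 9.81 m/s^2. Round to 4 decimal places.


a = 43.8 * (1 - exp(-19 * m))
exp(-19 * 0.024) = exp(-0.4560) = 0.633814
a = 43.8 * (1 - 0.633814) = 16.038954
b = 1.56 / (1 + exp(-19.5 * m))
exp(-19.5 * 0.024) = exp(-0.4680) = 0.626254
b = 1.56 / (1 + 0.626254) = 0.959260
Hb / (g * T^2) = 0.72 / (9.81 * 5.2^2) = 0.72 / 265.2624 = 0.00271429
gamma_b = b - a * Hb/(g*T^2) = 0.959260 - 16.038954 * 0.00271429 = 0.915726
db = Hb / gamma_b = 0.72 / 0.915726
db = 0.7863 m

0.7863


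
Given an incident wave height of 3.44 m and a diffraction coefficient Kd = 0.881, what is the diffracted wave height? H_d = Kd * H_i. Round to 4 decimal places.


H_d = Kd * H_i
H_d = 0.881 * 3.44
H_d = 3.0306 m

3.0306


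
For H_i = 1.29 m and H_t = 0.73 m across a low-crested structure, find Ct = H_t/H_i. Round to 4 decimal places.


Ct = H_t / H_i
Ct = 0.73 / 1.29
Ct = 0.5659

0.5659


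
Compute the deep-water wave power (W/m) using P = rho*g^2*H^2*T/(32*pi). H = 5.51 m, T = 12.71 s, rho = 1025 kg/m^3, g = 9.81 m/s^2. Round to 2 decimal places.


P = rho * g^2 * H^2 * T / (32 * pi)
P = 1025 * 9.81^2 * 5.51^2 * 12.71 / (32 * pi)
P = 1025 * 96.2361 * 30.3601 * 12.71 / 100.53096
P = 378626.30 W/m

378626.30


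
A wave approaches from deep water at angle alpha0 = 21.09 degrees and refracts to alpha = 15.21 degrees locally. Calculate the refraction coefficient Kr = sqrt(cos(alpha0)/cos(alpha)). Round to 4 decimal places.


Kr = sqrt(cos(alpha0) / cos(alpha))
cos(21.09) = 0.933016
cos(15.21) = 0.964971
Kr = sqrt(0.933016 / 0.964971)
Kr = sqrt(0.966886)
Kr = 0.9833

0.9833


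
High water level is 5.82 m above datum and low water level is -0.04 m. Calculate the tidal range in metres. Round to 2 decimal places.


Tidal range = High water - Low water
Tidal range = 5.82 - (-0.04)
Tidal range = 5.86 m

5.86


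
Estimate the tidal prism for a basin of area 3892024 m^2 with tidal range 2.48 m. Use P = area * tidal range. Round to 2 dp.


Tidal prism = Area * Tidal range
P = 3892024 * 2.48
P = 9652219.52 m^3

9652219.52


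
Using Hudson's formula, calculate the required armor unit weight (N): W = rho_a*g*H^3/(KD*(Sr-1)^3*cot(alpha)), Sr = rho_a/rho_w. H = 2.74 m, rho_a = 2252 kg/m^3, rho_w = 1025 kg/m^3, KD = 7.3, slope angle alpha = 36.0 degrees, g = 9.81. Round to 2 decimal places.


Sr = rho_a / rho_w = 2252 / 1025 = 2.197073
(Sr - 1) = 1.197073
(Sr - 1)^3 = 1.715387
cot(36.0) = 1 / tan(36.0) = 1 / 0.726543 = 1.376382
Numerator = 2252 * 9.81 * 2.74^3 = 454453.1123
Denominator = 7.3 * 1.715387 * 1.376382 = 17.235501
W = 454453.1123 / 17.235501
W = 26367.27 N

26367.27


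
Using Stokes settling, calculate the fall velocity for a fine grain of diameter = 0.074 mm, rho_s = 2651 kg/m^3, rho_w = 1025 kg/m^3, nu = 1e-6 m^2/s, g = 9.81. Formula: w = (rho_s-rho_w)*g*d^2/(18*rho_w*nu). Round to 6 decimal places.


w = (rho_s - rho_w) * g * d^2 / (18 * rho_w * nu)
d = 0.074 mm = 0.000074 m
rho_s - rho_w = 2651 - 1025 = 1626
Numerator = 1626 * 9.81 * (0.000074)^2 = 0.000087348005
Denominator = 18 * 1025 * 1e-6 = 0.018450
w = 0.004734 m/s

0.004734


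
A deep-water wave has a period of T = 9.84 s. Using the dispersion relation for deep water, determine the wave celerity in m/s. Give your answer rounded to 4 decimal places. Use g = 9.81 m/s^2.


We use the deep-water celerity formula:
C = g * T / (2 * pi)
C = 9.81 * 9.84 / (2 * 3.14159...)
C = 96.530400 / 6.283185
C = 15.3633 m/s

15.3633


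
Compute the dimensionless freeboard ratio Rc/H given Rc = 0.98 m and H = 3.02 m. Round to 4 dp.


Relative freeboard = Rc / H
= 0.98 / 3.02
= 0.3245

0.3245


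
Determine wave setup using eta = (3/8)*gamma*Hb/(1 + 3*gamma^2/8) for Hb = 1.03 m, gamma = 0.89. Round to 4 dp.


eta = (3/8) * gamma * Hb / (1 + 3*gamma^2/8)
Numerator = (3/8) * 0.89 * 1.03 = 0.343763
Denominator = 1 + 3*0.89^2/8 = 1 + 0.297038 = 1.297038
eta = 0.343763 / 1.297038
eta = 0.2650 m

0.2650


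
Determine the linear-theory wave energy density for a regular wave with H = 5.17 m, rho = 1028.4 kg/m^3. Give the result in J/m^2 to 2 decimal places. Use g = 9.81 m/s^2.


E = (1/8) * rho * g * H^2
E = (1/8) * 1028.4 * 9.81 * 5.17^2
E = 0.125 * 1028.4 * 9.81 * 26.7289
E = 33707.16 J/m^2

33707.16


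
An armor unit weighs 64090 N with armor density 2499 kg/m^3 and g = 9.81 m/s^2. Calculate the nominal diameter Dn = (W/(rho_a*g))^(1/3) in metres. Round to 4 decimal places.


V = W / (rho_a * g)
V = 64090 / (2499 * 9.81)
V = 64090 / 24515.19
V = 2.614298 m^3
Dn = V^(1/3) = 2.614298^(1/3)
Dn = 1.3776 m

1.3776


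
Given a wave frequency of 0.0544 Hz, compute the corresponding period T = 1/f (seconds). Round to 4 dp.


T = 1 / f
T = 1 / 0.0544
T = 18.3824 s

18.3824


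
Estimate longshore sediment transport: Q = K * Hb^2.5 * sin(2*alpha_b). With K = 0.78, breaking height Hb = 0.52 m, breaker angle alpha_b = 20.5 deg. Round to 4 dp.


Q = K * Hb^2.5 * sin(2 * alpha_b)
Hb^2.5 = 0.52^2.5 = 0.194988
sin(2 * 20.5) = sin(41.0) = 0.656059
Q = 0.78 * 0.194988 * 0.656059
Q = 0.0998 m^3/s

0.0998


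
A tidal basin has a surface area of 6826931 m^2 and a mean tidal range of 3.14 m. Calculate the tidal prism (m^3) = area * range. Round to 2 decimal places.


Tidal prism = Area * Tidal range
P = 6826931 * 3.14
P = 21436563.34 m^3

21436563.34


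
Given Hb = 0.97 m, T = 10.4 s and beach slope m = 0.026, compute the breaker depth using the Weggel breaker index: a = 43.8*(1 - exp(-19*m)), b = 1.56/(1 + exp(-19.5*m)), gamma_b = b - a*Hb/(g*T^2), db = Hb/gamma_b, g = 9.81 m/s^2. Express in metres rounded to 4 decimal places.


a = 43.8 * (1 - exp(-19 * m))
exp(-19 * 0.026) = exp(-0.4940) = 0.610181
a = 43.8 * (1 - 0.610181) = 17.074082
b = 1.56 / (1 + exp(-19.5 * m))
exp(-19.5 * 0.026) = exp(-0.5070) = 0.602300
b = 1.56 / (1 + 0.602300) = 0.973601
Hb / (g * T^2) = 0.97 / (9.81 * 10.4^2) = 0.97 / 1061.0496 = 0.00091419
gamma_b = b - a * Hb/(g*T^2) = 0.973601 - 17.074082 * 0.00091419 = 0.957992
db = Hb / gamma_b = 0.97 / 0.957992
db = 1.0125 m

1.0125


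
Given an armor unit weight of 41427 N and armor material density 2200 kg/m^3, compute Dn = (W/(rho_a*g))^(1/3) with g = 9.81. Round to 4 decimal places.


V = W / (rho_a * g)
V = 41427 / (2200 * 9.81)
V = 41427 / 21582.00
V = 1.919516 m^3
Dn = V^(1/3) = 1.919516^(1/3)
Dn = 1.2428 m

1.2428


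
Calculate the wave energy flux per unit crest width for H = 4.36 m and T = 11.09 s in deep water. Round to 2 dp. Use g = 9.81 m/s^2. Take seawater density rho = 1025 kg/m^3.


P = rho * g^2 * H^2 * T / (32 * pi)
P = 1025 * 9.81^2 * 4.36^2 * 11.09 / (32 * pi)
P = 1025 * 96.2361 * 19.0096 * 11.09 / 100.53096
P = 206855.25 W/m

206855.25


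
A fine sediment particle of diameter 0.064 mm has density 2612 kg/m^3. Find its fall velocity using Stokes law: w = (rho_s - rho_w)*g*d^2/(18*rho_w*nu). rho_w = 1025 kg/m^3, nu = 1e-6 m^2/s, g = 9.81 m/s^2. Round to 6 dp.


w = (rho_s - rho_w) * g * d^2 / (18 * rho_w * nu)
d = 0.064 mm = 0.000064 m
rho_s - rho_w = 2612 - 1025 = 1587
Numerator = 1587 * 9.81 * (0.000064)^2 = 0.000063768453
Denominator = 18 * 1025 * 1e-6 = 0.018450
w = 0.003456 m/s

0.003456


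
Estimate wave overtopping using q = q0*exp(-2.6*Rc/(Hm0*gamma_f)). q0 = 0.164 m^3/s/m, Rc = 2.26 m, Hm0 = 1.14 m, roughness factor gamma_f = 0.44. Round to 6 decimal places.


q = q0 * exp(-2.6 * Rc / (Hm0 * gamma_f))
Exponent = -2.6 * 2.26 / (1.14 * 0.44)
= -2.6 * 2.26 / 0.5016
= -11.714514
exp(-11.714514) = 0.000008
q = 0.164 * 0.000008
q = 0.000001 m^3/s/m

0.000001


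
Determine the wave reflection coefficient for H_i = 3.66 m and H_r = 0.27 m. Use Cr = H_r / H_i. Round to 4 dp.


Cr = H_r / H_i
Cr = 0.27 / 3.66
Cr = 0.0738

0.0738


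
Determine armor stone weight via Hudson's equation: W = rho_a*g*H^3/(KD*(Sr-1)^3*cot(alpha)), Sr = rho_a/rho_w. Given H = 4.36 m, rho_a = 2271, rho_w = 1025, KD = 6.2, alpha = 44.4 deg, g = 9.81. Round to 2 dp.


Sr = rho_a / rho_w = 2271 / 1025 = 2.215610
(Sr - 1) = 1.215610
(Sr - 1)^3 = 1.796315
cot(44.4) = 1 / tan(44.4) = 1 / 0.979272 = 1.021166
Numerator = 2271 * 9.81 * 4.36^3 = 1846484.2577
Denominator = 6.2 * 1.796315 * 1.021166 = 11.372887
W = 1846484.2577 / 11.372887
W = 162358.44 N

162358.44


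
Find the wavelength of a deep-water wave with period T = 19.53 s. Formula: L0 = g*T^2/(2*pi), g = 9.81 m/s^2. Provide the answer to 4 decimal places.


L0 = g * T^2 / (2 * pi)
L0 = 9.81 * 19.53^2 / (2 * pi)
L0 = 9.81 * 381.4209 / 6.28319
L0 = 3741.7390 / 6.28319
L0 = 595.5163 m

595.5163


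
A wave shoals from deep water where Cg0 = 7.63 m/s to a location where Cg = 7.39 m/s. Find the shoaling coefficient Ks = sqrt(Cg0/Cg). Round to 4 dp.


Ks = sqrt(Cg0 / Cg)
Ks = sqrt(7.63 / 7.39)
Ks = sqrt(1.0325)
Ks = 1.0161

1.0161


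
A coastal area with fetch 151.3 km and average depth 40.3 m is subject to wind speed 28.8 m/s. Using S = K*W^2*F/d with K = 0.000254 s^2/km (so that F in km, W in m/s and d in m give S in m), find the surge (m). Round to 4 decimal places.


S = K * W^2 * F / d
W^2 = 28.8^2 = 829.44
S = 0.000254 * 829.44 * 151.3 / 40.3
Numerator = 0.000254 * 829.44 * 151.3 = 31.875545
S = 31.875545 / 40.3 = 0.7910 m

0.7910


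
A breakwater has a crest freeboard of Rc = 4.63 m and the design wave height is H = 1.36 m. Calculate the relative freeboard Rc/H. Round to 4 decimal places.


Relative freeboard = Rc / H
= 4.63 / 1.36
= 3.4044

3.4044


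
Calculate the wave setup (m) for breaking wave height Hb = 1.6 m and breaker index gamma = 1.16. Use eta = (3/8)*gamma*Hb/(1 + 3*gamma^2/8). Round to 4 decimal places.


eta = (3/8) * gamma * Hb / (1 + 3*gamma^2/8)
Numerator = (3/8) * 1.16 * 1.6 = 0.696000
Denominator = 1 + 3*1.16^2/8 = 1 + 0.504600 = 1.504600
eta = 0.696000 / 1.504600
eta = 0.4626 m

0.4626


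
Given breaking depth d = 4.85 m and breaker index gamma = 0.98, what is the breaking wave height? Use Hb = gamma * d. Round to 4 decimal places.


Hb = gamma * d
Hb = 0.98 * 4.85
Hb = 4.7530 m

4.7530


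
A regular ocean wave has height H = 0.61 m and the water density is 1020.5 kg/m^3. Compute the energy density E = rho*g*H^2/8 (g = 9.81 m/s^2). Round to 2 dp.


E = (1/8) * rho * g * H^2
E = (1/8) * 1020.5 * 9.81 * 0.61^2
E = 0.125 * 1020.5 * 9.81 * 0.3721
E = 465.64 J/m^2

465.64


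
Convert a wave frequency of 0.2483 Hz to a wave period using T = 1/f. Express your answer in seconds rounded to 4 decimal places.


T = 1 / f
T = 1 / 0.2483
T = 4.0274 s

4.0274


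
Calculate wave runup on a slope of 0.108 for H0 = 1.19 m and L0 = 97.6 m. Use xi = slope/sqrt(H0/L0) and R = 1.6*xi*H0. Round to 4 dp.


xi = slope / sqrt(H0/L0)
H0/L0 = 1.19/97.6 = 0.012193
sqrt(0.012193) = 0.110420
xi = 0.108 / 0.110420 = 0.978082
R = 1.6 * xi * H0 = 1.6 * 0.978082 * 1.19
R = 1.8623 m

1.8623


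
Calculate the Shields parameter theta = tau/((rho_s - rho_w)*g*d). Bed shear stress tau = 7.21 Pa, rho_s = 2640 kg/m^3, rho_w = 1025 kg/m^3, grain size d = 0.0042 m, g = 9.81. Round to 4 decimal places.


theta = tau / ((rho_s - rho_w) * g * d)
rho_s - rho_w = 2640 - 1025 = 1615
Denominator = 1615 * 9.81 * 0.0042 = 66.541230
theta = 7.21 / 66.541230
theta = 0.1084

0.1084


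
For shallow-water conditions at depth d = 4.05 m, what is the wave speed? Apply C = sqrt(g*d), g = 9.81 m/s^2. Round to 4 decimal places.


Using the shallow-water approximation:
C = sqrt(g * d) = sqrt(9.81 * 4.05)
C = sqrt(39.7305)
C = 6.3032 m/s

6.3032


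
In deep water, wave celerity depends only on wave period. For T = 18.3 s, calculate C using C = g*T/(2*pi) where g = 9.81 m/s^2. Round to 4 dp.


We use the deep-water celerity formula:
C = g * T / (2 * pi)
C = 9.81 * 18.3 / (2 * 3.14159...)
C = 179.523000 / 6.283185
C = 28.5720 m/s

28.5720


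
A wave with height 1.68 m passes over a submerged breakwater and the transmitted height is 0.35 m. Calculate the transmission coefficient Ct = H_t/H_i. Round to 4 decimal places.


Ct = H_t / H_i
Ct = 0.35 / 1.68
Ct = 0.2083

0.2083


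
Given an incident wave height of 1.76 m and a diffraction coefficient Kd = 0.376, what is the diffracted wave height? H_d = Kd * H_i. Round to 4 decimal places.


H_d = Kd * H_i
H_d = 0.376 * 1.76
H_d = 0.6618 m

0.6618


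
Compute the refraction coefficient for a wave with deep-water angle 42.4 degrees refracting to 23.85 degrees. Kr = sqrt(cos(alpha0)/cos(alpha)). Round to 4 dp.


Kr = sqrt(cos(alpha0) / cos(alpha))
cos(42.4) = 0.738455
cos(23.85) = 0.914607
Kr = sqrt(0.738455 / 0.914607)
Kr = sqrt(0.807402)
Kr = 0.8986

0.8986


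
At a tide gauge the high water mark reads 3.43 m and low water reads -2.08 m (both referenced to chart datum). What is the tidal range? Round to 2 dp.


Tidal range = High water - Low water
Tidal range = 3.43 - (-2.08)
Tidal range = 5.51 m

5.51


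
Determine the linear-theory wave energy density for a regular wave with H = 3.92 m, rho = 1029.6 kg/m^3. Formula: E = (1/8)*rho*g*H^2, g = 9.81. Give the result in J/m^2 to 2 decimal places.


E = (1/8) * rho * g * H^2
E = (1/8) * 1029.6 * 9.81 * 3.92^2
E = 0.125 * 1029.6 * 9.81 * 15.3664
E = 19400.80 J/m^2

19400.80


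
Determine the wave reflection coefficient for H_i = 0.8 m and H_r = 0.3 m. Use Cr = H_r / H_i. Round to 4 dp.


Cr = H_r / H_i
Cr = 0.3 / 0.8
Cr = 0.3750

0.3750


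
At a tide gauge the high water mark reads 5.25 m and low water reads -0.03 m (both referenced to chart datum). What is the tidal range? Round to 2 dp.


Tidal range = High water - Low water
Tidal range = 5.25 - (-0.03)
Tidal range = 5.28 m

5.28


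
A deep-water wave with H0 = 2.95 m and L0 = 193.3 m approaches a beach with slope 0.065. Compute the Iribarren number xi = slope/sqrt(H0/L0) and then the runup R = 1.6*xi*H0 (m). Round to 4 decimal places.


xi = slope / sqrt(H0/L0)
H0/L0 = 2.95/193.3 = 0.015261
sqrt(0.015261) = 0.123536
xi = 0.065 / 0.123536 = 0.526161
R = 1.6 * xi * H0 = 1.6 * 0.526161 * 2.95
R = 2.4835 m

2.4835


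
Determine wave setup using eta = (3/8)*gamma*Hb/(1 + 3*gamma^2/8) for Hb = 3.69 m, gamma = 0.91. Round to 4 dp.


eta = (3/8) * gamma * Hb / (1 + 3*gamma^2/8)
Numerator = (3/8) * 0.91 * 3.69 = 1.259213
Denominator = 1 + 3*0.91^2/8 = 1 + 0.310538 = 1.310538
eta = 1.259213 / 1.310538
eta = 0.9608 m

0.9608


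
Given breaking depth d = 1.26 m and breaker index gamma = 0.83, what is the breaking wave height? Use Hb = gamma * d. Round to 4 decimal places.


Hb = gamma * d
Hb = 0.83 * 1.26
Hb = 1.0458 m

1.0458


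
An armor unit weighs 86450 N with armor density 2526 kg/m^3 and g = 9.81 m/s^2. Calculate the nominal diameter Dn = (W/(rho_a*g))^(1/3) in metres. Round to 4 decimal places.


V = W / (rho_a * g)
V = 86450 / (2526 * 9.81)
V = 86450 / 24780.06
V = 3.488692 m^3
Dn = V^(1/3) = 3.488692^(1/3)
Dn = 1.5167 m

1.5167


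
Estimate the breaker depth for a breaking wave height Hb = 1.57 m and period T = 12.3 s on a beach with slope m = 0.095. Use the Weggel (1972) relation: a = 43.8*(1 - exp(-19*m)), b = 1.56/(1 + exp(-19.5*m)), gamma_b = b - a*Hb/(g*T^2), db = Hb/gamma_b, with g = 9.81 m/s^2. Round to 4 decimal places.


a = 43.8 * (1 - exp(-19 * m))
exp(-19 * 0.095) = exp(-1.8050) = 0.164474
a = 43.8 * (1 - 0.164474) = 36.596019
b = 1.56 / (1 + exp(-19.5 * m))
exp(-19.5 * 0.095) = exp(-1.8525) = 0.156845
b = 1.56 / (1 + 0.156845) = 1.348496
Hb / (g * T^2) = 1.57 / (9.81 * 12.3^2) = 1.57 / 1484.1549 = 0.00105784
gamma_b = b - a * Hb/(g*T^2) = 1.348496 - 36.596019 * 0.00105784 = 1.309783
db = Hb / gamma_b = 1.57 / 1.309783
db = 1.1987 m

1.1987


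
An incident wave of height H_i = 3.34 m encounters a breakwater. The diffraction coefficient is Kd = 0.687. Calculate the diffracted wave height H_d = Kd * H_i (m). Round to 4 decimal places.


H_d = Kd * H_i
H_d = 0.687 * 3.34
H_d = 2.2946 m

2.2946


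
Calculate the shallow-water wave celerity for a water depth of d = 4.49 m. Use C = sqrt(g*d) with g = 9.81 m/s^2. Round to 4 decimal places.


Using the shallow-water approximation:
C = sqrt(g * d) = sqrt(9.81 * 4.49)
C = sqrt(44.0469)
C = 6.6368 m/s

6.6368


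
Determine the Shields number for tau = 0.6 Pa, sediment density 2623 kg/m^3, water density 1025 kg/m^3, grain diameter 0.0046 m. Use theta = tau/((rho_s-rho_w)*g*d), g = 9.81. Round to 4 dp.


theta = tau / ((rho_s - rho_w) * g * d)
rho_s - rho_w = 2623 - 1025 = 1598
Denominator = 1598 * 9.81 * 0.0046 = 72.111348
theta = 0.6 / 72.111348
theta = 0.0083

0.0083


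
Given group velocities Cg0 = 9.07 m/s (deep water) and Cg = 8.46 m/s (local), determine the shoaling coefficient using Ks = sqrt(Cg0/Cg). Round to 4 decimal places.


Ks = sqrt(Cg0 / Cg)
Ks = sqrt(9.07 / 8.46)
Ks = sqrt(1.0721)
Ks = 1.0354

1.0354


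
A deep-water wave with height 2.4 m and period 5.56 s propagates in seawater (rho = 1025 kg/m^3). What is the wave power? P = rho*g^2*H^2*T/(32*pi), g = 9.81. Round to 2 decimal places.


P = rho * g^2 * H^2 * T / (32 * pi)
P = 1025 * 9.81^2 * 2.4^2 * 5.56 / (32 * pi)
P = 1025 * 96.2361 * 5.7600 * 5.56 / 100.53096
P = 31423.84 W/m

31423.84


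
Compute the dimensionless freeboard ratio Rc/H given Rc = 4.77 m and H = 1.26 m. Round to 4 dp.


Relative freeboard = Rc / H
= 4.77 / 1.26
= 3.7857

3.7857


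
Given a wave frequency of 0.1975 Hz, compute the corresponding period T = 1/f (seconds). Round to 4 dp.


T = 1 / f
T = 1 / 0.1975
T = 5.0633 s

5.0633


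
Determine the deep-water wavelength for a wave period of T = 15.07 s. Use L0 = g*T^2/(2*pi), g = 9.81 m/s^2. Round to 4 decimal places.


L0 = g * T^2 / (2 * pi)
L0 = 9.81 * 15.07^2 / (2 * pi)
L0 = 9.81 * 227.1049 / 6.28319
L0 = 2227.8991 / 6.28319
L0 = 354.5811 m

354.5811


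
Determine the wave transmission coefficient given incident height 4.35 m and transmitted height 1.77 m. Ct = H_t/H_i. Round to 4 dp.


Ct = H_t / H_i
Ct = 1.77 / 4.35
Ct = 0.4069

0.4069


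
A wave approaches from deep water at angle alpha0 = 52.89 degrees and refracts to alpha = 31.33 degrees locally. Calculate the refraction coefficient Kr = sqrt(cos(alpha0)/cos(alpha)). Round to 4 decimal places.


Kr = sqrt(cos(alpha0) / cos(alpha))
cos(52.89) = 0.603347
cos(31.33) = 0.854187
Kr = sqrt(0.603347 / 0.854187)
Kr = sqrt(0.706341)
Kr = 0.8404

0.8404


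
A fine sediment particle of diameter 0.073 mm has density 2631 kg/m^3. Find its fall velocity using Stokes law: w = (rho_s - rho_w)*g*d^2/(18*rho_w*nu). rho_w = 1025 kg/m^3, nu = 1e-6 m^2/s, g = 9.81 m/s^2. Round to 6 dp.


w = (rho_s - rho_w) * g * d^2 / (18 * rho_w * nu)
d = 0.073 mm = 0.000073 m
rho_s - rho_w = 2631 - 1025 = 1606
Numerator = 1606 * 9.81 * (0.000073)^2 = 0.000083957649
Denominator = 18 * 1025 * 1e-6 = 0.018450
w = 0.004551 m/s

0.004551


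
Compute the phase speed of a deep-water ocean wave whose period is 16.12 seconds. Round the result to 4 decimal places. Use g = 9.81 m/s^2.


We use the deep-water celerity formula:
C = g * T / (2 * pi)
C = 9.81 * 16.12 / (2 * 3.14159...)
C = 158.137200 / 6.283185
C = 25.1683 m/s

25.1683


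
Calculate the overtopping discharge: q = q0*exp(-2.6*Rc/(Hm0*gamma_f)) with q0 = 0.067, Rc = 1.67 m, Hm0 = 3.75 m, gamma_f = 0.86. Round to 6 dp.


q = q0 * exp(-2.6 * Rc / (Hm0 * gamma_f))
Exponent = -2.6 * 1.67 / (3.75 * 0.86)
= -2.6 * 1.67 / 3.2250
= -1.346357
exp(-1.346357) = 0.260187
q = 0.067 * 0.260187
q = 0.017432 m^3/s/m

0.017432


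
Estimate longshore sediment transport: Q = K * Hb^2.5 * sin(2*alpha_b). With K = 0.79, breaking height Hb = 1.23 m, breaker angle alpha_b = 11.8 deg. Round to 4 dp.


Q = K * Hb^2.5 * sin(2 * alpha_b)
Hb^2.5 = 1.23^2.5 = 1.677887
sin(2 * 11.8) = sin(23.6) = 0.400349
Q = 0.79 * 1.677887 * 0.400349
Q = 0.5307 m^3/s

0.5307


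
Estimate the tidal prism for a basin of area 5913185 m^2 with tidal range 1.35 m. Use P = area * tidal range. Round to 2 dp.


Tidal prism = Area * Tidal range
P = 5913185 * 1.35
P = 7982799.75 m^3

7982799.75


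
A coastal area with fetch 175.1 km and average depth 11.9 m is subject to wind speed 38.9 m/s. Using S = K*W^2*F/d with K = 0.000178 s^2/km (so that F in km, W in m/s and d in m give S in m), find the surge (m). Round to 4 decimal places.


S = K * W^2 * F / d
W^2 = 38.9^2 = 1513.21
S = 0.000178 * 1513.21 * 175.1 / 11.9
Numerator = 0.000178 * 1513.21 * 175.1 = 47.163427
S = 47.163427 / 11.9 = 3.9633 m

3.9633


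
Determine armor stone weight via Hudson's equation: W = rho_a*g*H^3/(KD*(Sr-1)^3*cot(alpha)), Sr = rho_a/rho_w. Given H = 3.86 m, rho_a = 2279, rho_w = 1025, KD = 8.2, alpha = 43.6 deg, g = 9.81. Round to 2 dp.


Sr = rho_a / rho_w = 2279 / 1025 = 2.223415
(Sr - 1) = 1.223415
(Sr - 1)^3 = 1.831138
cot(43.6) = 1 / tan(43.6) = 1 / 0.952287 = 1.050103
Numerator = 2279 * 9.81 * 3.86^3 = 1285805.4037
Denominator = 8.2 * 1.831138 * 1.050103 = 15.767649
W = 1285805.4037 / 15.767649
W = 81547.06 N

81547.06


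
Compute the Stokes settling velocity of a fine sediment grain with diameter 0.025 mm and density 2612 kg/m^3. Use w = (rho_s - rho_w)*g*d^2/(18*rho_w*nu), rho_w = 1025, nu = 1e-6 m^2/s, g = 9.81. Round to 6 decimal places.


w = (rho_s - rho_w) * g * d^2 / (18 * rho_w * nu)
d = 0.025 mm = 0.000025 m
rho_s - rho_w = 2612 - 1025 = 1587
Numerator = 1587 * 9.81 * (0.000025)^2 = 0.000009730294
Denominator = 18 * 1025 * 1e-6 = 0.018450
w = 0.000527 m/s

0.000527


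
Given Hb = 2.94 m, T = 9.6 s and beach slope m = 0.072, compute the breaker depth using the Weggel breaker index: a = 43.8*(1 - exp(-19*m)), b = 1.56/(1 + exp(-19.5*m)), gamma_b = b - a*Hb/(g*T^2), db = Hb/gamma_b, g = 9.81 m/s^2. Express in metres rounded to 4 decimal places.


a = 43.8 * (1 - exp(-19 * m))
exp(-19 * 0.072) = exp(-1.3680) = 0.254616
a = 43.8 * (1 - 0.254616) = 32.647833
b = 1.56 / (1 + exp(-19.5 * m))
exp(-19.5 * 0.072) = exp(-1.4040) = 0.245613
b = 1.56 / (1 + 0.245613) = 1.252396
Hb / (g * T^2) = 2.94 / (9.81 * 9.6^2) = 2.94 / 904.0896 = 0.00325189
gamma_b = b - a * Hb/(g*T^2) = 1.252396 - 32.647833 * 0.00325189 = 1.146229
db = Hb / gamma_b = 2.94 / 1.146229
db = 2.5649 m

2.5649


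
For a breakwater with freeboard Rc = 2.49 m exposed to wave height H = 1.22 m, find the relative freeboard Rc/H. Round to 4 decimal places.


Relative freeboard = Rc / H
= 2.49 / 1.22
= 2.0410

2.0410


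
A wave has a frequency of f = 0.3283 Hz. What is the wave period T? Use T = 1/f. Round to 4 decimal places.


T = 1 / f
T = 1 / 0.3283
T = 3.0460 s

3.0460


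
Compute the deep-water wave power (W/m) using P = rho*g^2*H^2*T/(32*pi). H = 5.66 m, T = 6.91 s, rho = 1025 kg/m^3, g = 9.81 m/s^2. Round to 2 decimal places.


P = rho * g^2 * H^2 * T / (32 * pi)
P = 1025 * 9.81^2 * 5.66^2 * 6.91 / (32 * pi)
P = 1025 * 96.2361 * 32.0356 * 6.91 / 100.53096
P = 217206.56 W/m

217206.56


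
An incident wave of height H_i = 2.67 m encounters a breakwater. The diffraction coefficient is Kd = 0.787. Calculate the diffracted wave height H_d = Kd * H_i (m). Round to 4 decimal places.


H_d = Kd * H_i
H_d = 0.787 * 2.67
H_d = 2.1013 m

2.1013


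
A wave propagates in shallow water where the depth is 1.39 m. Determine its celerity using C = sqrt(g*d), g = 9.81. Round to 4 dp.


Using the shallow-water approximation:
C = sqrt(g * d) = sqrt(9.81 * 1.39)
C = sqrt(13.6359)
C = 3.6927 m/s

3.6927


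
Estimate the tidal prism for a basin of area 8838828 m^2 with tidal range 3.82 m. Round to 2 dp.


Tidal prism = Area * Tidal range
P = 8838828 * 3.82
P = 33764322.96 m^3

33764322.96


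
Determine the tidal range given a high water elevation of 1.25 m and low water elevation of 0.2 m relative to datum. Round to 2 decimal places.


Tidal range = High water - Low water
Tidal range = 1.25 - (0.2)
Tidal range = 1.05 m

1.05


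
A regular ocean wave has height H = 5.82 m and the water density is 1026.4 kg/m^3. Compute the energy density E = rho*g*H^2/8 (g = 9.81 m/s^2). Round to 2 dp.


E = (1/8) * rho * g * H^2
E = (1/8) * 1026.4 * 9.81 * 5.82^2
E = 0.125 * 1026.4 * 9.81 * 33.8724
E = 42632.58 J/m^2

42632.58


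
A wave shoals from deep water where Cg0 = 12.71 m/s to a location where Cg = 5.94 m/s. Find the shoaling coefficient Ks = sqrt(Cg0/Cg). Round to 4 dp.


Ks = sqrt(Cg0 / Cg)
Ks = sqrt(12.71 / 5.94)
Ks = sqrt(2.1397)
Ks = 1.4628

1.4628


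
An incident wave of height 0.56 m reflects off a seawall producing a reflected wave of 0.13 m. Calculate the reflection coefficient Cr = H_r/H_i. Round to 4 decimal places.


Cr = H_r / H_i
Cr = 0.13 / 0.56
Cr = 0.2321

0.2321


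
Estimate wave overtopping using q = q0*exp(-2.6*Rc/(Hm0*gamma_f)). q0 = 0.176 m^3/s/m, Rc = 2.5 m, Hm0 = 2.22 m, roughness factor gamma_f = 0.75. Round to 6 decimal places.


q = q0 * exp(-2.6 * Rc / (Hm0 * gamma_f))
Exponent = -2.6 * 2.5 / (2.22 * 0.75)
= -2.6 * 2.5 / 1.6650
= -3.903904
exp(-3.903904) = 0.020163
q = 0.176 * 0.020163
q = 0.003549 m^3/s/m

0.003549


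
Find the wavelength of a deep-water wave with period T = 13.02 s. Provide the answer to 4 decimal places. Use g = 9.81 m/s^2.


L0 = g * T^2 / (2 * pi)
L0 = 9.81 * 13.02^2 / (2 * pi)
L0 = 9.81 * 169.5204 / 6.28319
L0 = 1662.9951 / 6.28319
L0 = 264.6739 m

264.6739


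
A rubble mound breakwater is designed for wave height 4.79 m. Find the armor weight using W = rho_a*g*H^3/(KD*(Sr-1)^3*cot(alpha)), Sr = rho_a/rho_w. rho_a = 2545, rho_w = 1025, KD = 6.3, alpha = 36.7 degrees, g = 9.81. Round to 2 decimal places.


Sr = rho_a / rho_w = 2545 / 1025 = 2.482927
(Sr - 1) = 1.482927
(Sr - 1)^3 = 3.261063
cot(36.7) = 1 / tan(36.7) = 1 / 0.745377 = 1.341603
Numerator = 2545 * 9.81 * 4.79^3 = 2743868.7549
Denominator = 6.3 * 3.261063 * 1.341603 = 27.562824
W = 2743868.7549 / 27.562824
W = 99549.62 N

99549.62


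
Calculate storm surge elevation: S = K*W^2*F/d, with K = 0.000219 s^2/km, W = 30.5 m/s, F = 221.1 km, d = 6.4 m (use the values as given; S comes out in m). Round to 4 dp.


S = K * W^2 * F / d
W^2 = 30.5^2 = 930.25
S = 0.000219 * 930.25 * 221.1 / 6.4
Numerator = 0.000219 * 930.25 * 221.1 = 45.043542
S = 45.043542 / 6.4 = 7.0381 m

7.0381


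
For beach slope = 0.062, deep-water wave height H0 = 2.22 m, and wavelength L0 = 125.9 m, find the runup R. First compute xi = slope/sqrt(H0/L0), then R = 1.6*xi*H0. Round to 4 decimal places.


xi = slope / sqrt(H0/L0)
H0/L0 = 2.22/125.9 = 0.017633
sqrt(0.017633) = 0.132789
xi = 0.062 / 0.132789 = 0.466905
R = 1.6 * xi * H0 = 1.6 * 0.466905 * 2.22
R = 1.6584 m

1.6584


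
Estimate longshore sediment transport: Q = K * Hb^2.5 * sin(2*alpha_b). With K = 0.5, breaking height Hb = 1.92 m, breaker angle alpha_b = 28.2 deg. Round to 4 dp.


Q = K * Hb^2.5 * sin(2 * alpha_b)
Hb^2.5 = 1.92^2.5 = 5.108026
sin(2 * 28.2) = sin(56.4) = 0.832921
Q = 0.5 * 5.108026 * 0.832921
Q = 2.1273 m^3/s

2.1273


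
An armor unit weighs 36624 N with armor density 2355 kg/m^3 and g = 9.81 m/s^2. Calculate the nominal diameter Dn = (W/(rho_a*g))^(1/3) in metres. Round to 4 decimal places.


V = W / (rho_a * g)
V = 36624 / (2355 * 9.81)
V = 36624 / 23102.55
V = 1.585280 m^3
Dn = V^(1/3) = 1.585280^(1/3)
Dn = 1.1660 m

1.1660


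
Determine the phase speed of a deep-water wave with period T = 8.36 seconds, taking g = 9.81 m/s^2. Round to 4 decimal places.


We use the deep-water celerity formula:
C = g * T / (2 * pi)
C = 9.81 * 8.36 / (2 * 3.14159...)
C = 82.011600 / 6.283185
C = 13.0526 m/s

13.0526


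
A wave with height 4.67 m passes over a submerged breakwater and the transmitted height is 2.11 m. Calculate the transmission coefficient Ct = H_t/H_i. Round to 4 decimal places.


Ct = H_t / H_i
Ct = 2.11 / 4.67
Ct = 0.4518

0.4518


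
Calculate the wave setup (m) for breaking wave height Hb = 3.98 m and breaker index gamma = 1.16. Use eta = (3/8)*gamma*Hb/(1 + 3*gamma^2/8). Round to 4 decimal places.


eta = (3/8) * gamma * Hb / (1 + 3*gamma^2/8)
Numerator = (3/8) * 1.16 * 3.98 = 1.731300
Denominator = 1 + 3*1.16^2/8 = 1 + 0.504600 = 1.504600
eta = 1.731300 / 1.504600
eta = 1.1507 m

1.1507
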